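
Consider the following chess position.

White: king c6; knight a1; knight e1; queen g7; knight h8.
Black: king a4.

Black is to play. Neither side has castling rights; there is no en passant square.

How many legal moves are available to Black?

3

Black to move; king on a4.
In check: no.
Legal moves: Ka5, Kb4, Ka3.
Count: 3.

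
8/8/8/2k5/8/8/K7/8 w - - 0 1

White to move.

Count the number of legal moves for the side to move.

White to move; king on a2.
In check: no.
Legal moves: Kb3, Ka3, Kb2, Kb1, Ka1.
Count: 5.

5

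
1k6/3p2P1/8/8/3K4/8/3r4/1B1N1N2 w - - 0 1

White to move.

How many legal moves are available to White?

8

White to move; king on d4.
In check: yes, from the black rook on d2.
Legal moves: Ke5, Kc5, Ke4, Kc4, Ke3, Kc3, Nxd2, Bd3.
Count: 8.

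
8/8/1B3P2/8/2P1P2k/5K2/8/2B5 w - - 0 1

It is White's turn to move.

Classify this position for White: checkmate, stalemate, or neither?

neither

White to move; white king on f3.
In check: no.
Legal moves for White include: Bd8, Bc7, Ba7, Bc5, Ba5, Bd4, Bbe3, Bf2+, Bg1, Kf4, Ke3, Kg2, Kf2, Ke2, Bh6, Bg5+, Bf4, Bce3, ... (list truncated; more exist).
White has legal moves and is not in check → neither.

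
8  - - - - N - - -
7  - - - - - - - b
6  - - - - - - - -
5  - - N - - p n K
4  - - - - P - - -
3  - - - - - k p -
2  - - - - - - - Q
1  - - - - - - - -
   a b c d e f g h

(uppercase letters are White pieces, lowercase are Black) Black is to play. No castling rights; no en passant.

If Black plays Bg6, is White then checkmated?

no

After Bg6: white king on h5; in check: yes, from the black bishop on g6.
White has 4 legal replies: Kh6, Kxg6, Kxg5, Kh4.
In check but a legal move exists → not checkmate.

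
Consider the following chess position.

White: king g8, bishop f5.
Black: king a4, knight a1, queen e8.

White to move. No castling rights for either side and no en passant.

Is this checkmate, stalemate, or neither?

neither

White to move; white king on g8.
In check: yes, from the black queen on e8.
Legal moves for White: Kh7, Kg7.
White is in check but has 2 legal moves → neither.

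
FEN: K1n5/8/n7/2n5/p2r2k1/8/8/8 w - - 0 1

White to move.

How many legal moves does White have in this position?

0

White to move; king on a8.
In check: no.
Legal moves: none.
Count: 0.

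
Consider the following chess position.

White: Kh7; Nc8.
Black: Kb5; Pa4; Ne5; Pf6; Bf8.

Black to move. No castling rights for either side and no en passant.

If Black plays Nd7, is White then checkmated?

no

After Nd7: white king on h7; in check: no.
White is not in check, so this cannot be checkmate.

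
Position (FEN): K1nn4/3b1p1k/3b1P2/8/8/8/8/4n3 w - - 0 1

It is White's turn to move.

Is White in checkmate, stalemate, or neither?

stalemate

White to move; white king on a8.
In check: no.
King squares — a7: attacked by Nc8; b7: attacked by Nd8; b8: attacked by Bd6.
Legal moves for White: none.
Not in check and no legal moves → stalemate.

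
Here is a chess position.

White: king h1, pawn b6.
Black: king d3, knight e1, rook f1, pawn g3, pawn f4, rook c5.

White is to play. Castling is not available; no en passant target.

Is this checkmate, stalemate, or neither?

checkmate

White to move; white king on h1.
In check: yes, from the black rook on f1.
King squares — g1: attacked by Rf1; g2: attacked by Ne1; h2: attacked by Pg3.
Legal moves for White: none.
In check with no legal moves → checkmate.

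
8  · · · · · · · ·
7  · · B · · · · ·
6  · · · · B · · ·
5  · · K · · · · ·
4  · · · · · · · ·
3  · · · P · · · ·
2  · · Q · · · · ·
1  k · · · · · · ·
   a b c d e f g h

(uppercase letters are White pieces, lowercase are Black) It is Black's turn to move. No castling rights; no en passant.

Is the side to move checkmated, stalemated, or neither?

Black to move; black king on a1.
In check: no.
King squares — b1: attacked by Qc2; a2: attacked by Qc2; b2: attacked by Qc2.
Legal moves for Black: none.
Not in check and no legal moves → stalemate.

stalemate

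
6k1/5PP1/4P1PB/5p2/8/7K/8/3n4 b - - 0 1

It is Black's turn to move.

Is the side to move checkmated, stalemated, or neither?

checkmate

Black to move; black king on g8.
In check: yes, from the white pawn on f7.
King squares — f7: attacked by Pe6; g7: attacked by Bh6; h7: attacked by Pg6; f8: attacked by Pg7; h8: attacked by Pg7.
Legal moves for Black: none.
In check with no legal moves → checkmate.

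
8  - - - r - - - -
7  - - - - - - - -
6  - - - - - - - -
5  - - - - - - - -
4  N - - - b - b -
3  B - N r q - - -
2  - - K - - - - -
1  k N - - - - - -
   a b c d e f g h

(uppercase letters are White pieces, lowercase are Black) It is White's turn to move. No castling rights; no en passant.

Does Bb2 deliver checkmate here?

yes

After Bb2: black king on a1; in check: yes, from the white bishop on b2.
King squares — b1: attacked by Kc2; a2: attacked by Nc3; b2: attacked by Kc2.
Black has no legal moves → checkmate.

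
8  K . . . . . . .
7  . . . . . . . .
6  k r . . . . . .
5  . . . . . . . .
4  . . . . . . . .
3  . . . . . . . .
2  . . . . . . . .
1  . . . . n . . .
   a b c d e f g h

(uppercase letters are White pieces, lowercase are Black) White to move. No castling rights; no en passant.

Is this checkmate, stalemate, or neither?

White to move; white king on a8.
In check: no.
King squares — a7: attacked by Ka6; b7: attacked by Ka6; b8: attacked by Rb6.
Legal moves for White: none.
Not in check and no legal moves → stalemate.

stalemate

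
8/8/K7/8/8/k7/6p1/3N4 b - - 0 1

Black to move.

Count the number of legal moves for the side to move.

Black to move; king on a3.
In check: no.
Legal moves: Kb4, Ka4, Kb3, Ka2, g1=Q, g1=R, g1=B, g1=N.
Count: 8.

8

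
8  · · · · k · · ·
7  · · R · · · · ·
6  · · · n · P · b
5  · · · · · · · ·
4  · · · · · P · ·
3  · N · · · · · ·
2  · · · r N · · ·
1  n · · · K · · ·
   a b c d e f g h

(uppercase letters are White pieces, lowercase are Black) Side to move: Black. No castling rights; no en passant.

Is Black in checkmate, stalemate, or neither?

neither

Black to move; black king on e8.
In check: no.
Legal moves for Black include: Kf8, Kd8, Bf8, Bg7, Bg5, Bxf4, Nc8, Nf7, Nb7, Nf5, Nb5, Ne4, Nc4, Rd5, Rd4, Rd3, Rxe2+, Rc2, ... (list truncated; more exist).
Black has legal moves and is not in check → neither.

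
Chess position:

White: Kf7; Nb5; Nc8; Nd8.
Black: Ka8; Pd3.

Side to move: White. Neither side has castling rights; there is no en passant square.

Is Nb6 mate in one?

no

After Nb6: black king on a8; in check: yes, from the white knight on b6.
Black has 1 legal reply: Kb8.
In check but a legal move exists → not checkmate.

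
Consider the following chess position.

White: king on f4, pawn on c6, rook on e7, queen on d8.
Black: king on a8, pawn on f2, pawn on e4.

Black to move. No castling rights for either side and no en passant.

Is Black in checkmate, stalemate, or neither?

checkmate

Black to move; black king on a8.
In check: yes, from the white queen on d8.
King squares — a7: attacked by Re7; b7: attacked by Pc6; b8: attacked by Qd8.
Legal moves for Black: none.
In check with no legal moves → checkmate.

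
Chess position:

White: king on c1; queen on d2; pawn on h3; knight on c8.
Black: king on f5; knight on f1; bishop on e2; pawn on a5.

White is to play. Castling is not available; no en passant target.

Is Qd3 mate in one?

no

After Qd3: black king on f5; in check: yes, from the white queen on d3.
Black has 6 legal replies: Kf6, Ke6, Kg5, Ke5, Kf4, Bxd3.
In check but a legal move exists → not checkmate.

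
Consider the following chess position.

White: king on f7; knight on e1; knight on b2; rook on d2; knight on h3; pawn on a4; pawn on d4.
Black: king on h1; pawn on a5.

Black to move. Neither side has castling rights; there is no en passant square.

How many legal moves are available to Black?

0

Black to move; king on h1.
In check: no.
Legal moves: none.
Count: 0.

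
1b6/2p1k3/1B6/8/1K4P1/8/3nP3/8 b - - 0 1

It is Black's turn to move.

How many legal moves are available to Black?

18

Black to move; king on e7.
In check: no.
Legal moves: Ba7, Kf8, Ke8, Kd8, Kf7, Kd7, Kf6, Ke6, Kd6, Ne4, Nc4, Nf3, Nb3, Nf1, Nb1, cxb6, c6, c5+.
Count: 18.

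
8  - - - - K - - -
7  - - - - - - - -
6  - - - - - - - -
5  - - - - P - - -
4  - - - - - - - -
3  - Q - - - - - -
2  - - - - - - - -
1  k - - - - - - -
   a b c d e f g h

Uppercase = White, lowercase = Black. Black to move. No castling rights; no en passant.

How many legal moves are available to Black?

0

Black to move; king on a1.
In check: no.
Legal moves: none.
Count: 0.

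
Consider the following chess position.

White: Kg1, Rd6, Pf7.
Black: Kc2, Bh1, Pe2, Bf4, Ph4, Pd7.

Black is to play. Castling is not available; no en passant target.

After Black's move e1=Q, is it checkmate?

yes

After e1=Q: white king on g1; in check: yes, from the black queen on e1.
King squares — f1: attacked by Qe1; h1: attacked by Qe1; f2: attacked by Qe1; g2: attacked by Bh1; h2: attacked by Bf4.
White has no legal moves → checkmate.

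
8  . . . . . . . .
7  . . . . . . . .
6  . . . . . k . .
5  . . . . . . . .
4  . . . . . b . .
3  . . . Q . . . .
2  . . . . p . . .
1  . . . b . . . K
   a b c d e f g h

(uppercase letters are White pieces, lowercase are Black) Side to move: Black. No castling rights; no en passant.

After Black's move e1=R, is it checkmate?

no

After e1=R: white king on h1; in check: yes, from the black rook on e1.
White has 2 legal replies: Kg2, Qf1.
In check but a legal move exists → not checkmate.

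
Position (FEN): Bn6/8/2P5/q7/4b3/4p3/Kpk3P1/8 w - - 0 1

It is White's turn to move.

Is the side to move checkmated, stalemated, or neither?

White to move; white king on a2.
In check: yes, from the black queen on a5.
King squares — a1: attacked by Pb2; b1: attacked by Kc2; b2: attacked by Kc2; a3: attacked by Qa5; b3: attacked by Kc2.
Legal moves for White: none.
In check with no legal moves → checkmate.

checkmate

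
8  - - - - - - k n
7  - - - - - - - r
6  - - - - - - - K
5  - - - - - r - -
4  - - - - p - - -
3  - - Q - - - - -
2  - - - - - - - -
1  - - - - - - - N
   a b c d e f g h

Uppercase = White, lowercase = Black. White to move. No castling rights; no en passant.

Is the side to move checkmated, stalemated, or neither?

White to move; white king on h6.
In check: yes, from the black rook on h7.
King squares — g5: attacked by Rf5; h5: attacked by Rf5; g6: attacked by Nh8; g7: attacked by Rh7; h7: attacked by Kg8.
Legal moves for White: none.
In check with no legal moves → checkmate.

checkmate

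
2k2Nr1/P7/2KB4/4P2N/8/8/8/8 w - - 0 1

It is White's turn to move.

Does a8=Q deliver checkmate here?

yes

After a8=Q: black king on c8; in check: yes, from the white queen on a8.
King squares — b7: attacked by Kc6; c7: attacked by Kc6; d7: attacked by Kc6; b8: attacked by Bd6; d8: attacked by Qa8.
Black has no legal moves → checkmate.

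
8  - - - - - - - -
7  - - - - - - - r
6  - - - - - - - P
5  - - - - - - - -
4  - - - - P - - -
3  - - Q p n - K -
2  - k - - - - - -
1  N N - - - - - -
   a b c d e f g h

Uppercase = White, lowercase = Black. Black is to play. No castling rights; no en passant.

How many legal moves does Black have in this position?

Black to move; king on b2.
In check: yes, from the white queen on c3.
Legal moves: Ka2, Kxb1.
Count: 2.

2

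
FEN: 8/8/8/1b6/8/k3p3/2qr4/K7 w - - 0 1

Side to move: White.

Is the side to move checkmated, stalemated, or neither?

stalemate

White to move; white king on a1.
In check: no.
King squares — b1: attacked by Qc2; a2: attacked by Qc2; b2: attacked by Qc2.
Legal moves for White: none.
Not in check and no legal moves → stalemate.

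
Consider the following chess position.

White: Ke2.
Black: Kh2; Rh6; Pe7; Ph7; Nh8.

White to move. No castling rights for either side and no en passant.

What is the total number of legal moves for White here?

8

White to move; king on e2.
In check: no.
Legal moves: Kf3, Ke3, Kd3, Kf2, Kd2, Kf1, Ke1, Kd1.
Count: 8.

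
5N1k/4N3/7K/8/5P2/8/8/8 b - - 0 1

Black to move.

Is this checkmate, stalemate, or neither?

stalemate

Black to move; black king on h8.
In check: no.
King squares — g7: attacked by Kh6; h7: attacked by Kh6; g8: attacked by Ne7.
Legal moves for Black: none.
Not in check and no legal moves → stalemate.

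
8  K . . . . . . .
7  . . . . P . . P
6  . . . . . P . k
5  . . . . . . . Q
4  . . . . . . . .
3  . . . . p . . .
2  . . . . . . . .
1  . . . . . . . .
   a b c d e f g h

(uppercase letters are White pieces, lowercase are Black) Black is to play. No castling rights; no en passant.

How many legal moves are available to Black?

1

Black to move; king on h6.
In check: yes, from the white queen on h5.
Legal moves: Kxh5.
Count: 1.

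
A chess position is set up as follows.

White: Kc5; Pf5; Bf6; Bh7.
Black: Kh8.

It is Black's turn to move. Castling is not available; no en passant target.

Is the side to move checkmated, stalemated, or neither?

Black to move; black king on h8.
In check: yes, from the white bishop on f6.
Legal moves for Black: Kxh7.
Black is in check but has 1 legal move → neither.

neither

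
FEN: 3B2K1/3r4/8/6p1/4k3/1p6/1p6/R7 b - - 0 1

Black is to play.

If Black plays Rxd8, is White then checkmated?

After Rxd8: white king on g8; in check: yes, from the black rook on d8.
White has 3 legal replies: Kh7, Kg7, Kf7.
In check but a legal move exists → not checkmate.

no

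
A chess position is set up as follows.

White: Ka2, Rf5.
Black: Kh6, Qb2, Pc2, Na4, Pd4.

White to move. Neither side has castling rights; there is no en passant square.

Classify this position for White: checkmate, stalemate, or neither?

checkmate

White to move; white king on a2.
In check: yes, from the black queen on b2.
King squares — a1: attacked by Qb2; b1: attacked by Qb2; b2: attacked by Na4; a3: attacked by Qb2; b3: attacked by Qb2.
Legal moves for White: none.
In check with no legal moves → checkmate.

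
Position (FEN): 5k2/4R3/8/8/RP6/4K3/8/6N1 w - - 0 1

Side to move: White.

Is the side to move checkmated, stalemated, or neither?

neither

White to move; white king on e3.
In check: no.
Legal moves for White include: Re8+, Rh7, Rg7, Rf7+, Rd7, Rc7, Rb7, Rea7, Re6, Re5, Re4, Ra8+, Raa7, Ra6, Ra5, Ra3, Ra2, Ra1, ... (list truncated; more exist).
White has legal moves and is not in check → neither.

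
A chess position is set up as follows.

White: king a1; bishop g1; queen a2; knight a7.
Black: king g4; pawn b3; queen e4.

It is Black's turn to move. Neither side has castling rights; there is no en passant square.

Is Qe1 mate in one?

After Qe1: white king on a1; in check: yes, from the black queen on e1.
White has 2 legal replies: Kb2, Qb1.
In check but a legal move exists → not checkmate.

no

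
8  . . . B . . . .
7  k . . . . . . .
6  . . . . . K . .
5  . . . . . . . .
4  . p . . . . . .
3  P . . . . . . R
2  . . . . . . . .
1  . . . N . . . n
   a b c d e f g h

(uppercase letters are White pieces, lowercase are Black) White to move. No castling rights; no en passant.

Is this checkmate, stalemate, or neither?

White to move; white king on f6.
In check: no.
Legal moves for White include: Be7, Bc7, Bb6+, Ba5, Kg7, Kf7, Ke7, Kg6, Ke6, Kg5, Kf5, Ke5, Rh8, Rh7+, Rh6, Rh5, Rh4, Rg3, ... (list truncated; more exist).
White has legal moves and is not in check → neither.

neither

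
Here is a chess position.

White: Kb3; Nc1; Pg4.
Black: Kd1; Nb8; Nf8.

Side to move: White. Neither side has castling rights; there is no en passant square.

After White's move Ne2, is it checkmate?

After Ne2: black king on d1; in check: no.
Black is not in check, so this cannot be checkmate.

no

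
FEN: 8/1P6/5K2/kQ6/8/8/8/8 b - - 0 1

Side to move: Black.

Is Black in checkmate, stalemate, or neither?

Black to move; black king on a5.
In check: yes, from the white queen on b5.
Legal moves for Black: Kxb5.
Black is in check but has 1 legal move → neither.

neither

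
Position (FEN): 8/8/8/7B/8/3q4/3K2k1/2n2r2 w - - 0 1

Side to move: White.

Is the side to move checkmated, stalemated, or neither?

checkmate

White to move; white king on d2.
In check: yes, from the black queen on d3.
King squares — c1: attacked by Rf1; d1: attacked by Rf1; e1: attacked by Rf1; c2: attacked by Qd3; e2: attacked by Nc1; c3: attacked by Qd3; d3: attacked by Nc1; e3: attacked by Qd3.
Legal moves for White: none.
In check with no legal moves → checkmate.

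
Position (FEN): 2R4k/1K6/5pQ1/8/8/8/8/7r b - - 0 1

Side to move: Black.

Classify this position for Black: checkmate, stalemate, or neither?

checkmate

Black to move; black king on h8.
In check: yes, from the white rook on c8.
King squares — g7: attacked by Qg6; h7: attacked by Qg6; g8: attacked by Qg6.
Legal moves for Black: none.
In check with no legal moves → checkmate.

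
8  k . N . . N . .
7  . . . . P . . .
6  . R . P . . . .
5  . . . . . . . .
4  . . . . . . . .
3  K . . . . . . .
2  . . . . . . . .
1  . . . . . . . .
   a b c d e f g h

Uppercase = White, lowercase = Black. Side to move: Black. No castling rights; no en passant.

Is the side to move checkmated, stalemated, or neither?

Black to move; black king on a8.
In check: no.
King squares — a7: attacked by Nc8; b7: attacked by Rb6; b8: attacked by Rb6.
Legal moves for Black: none.
Not in check and no legal moves → stalemate.

stalemate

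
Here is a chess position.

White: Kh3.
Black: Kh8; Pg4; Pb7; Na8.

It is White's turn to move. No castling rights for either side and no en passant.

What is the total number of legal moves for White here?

White to move; king on h3.
In check: yes, from the black pawn on g4.
Legal moves: Kh4, Kxg4, Kg3, Kh2, Kg2.
Count: 5.

5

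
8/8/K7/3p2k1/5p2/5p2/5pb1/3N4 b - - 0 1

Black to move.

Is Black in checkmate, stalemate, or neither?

neither

Black to move; black king on g5.
In check: no.
Legal moves for Black: Kh6, Kg6, Kf6, Kh5, Kf5, Kh4, Kg4, Bh3, Bh1, Bf1+, d4, f1=Q+, f1=R, f1=B+, f1=N.
Black has 15 legal moves and is not in check → neither.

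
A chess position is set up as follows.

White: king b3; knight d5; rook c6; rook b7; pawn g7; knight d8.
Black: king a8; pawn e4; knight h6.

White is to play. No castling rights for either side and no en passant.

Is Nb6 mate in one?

After Nb6: black king on a8; in check: yes, from the white knight on b6.
King squares — a7: attacked by Rb7; b7: attacked by Nd8; b8: attacked by Rb7.
Black has no legal moves → checkmate.

yes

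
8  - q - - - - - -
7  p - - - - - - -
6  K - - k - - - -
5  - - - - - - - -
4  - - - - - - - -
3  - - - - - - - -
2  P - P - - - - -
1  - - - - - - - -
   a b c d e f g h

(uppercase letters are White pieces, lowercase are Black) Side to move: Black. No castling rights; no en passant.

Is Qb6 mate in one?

yes

After Qb6: white king on a6; in check: yes, from the black queen on b6.
King squares — a5: attacked by Qb6; b5: attacked by Qb6; b6: attacked by Pa7; a7: attacked by Qb6; b7: attacked by Qb6.
White has no legal moves → checkmate.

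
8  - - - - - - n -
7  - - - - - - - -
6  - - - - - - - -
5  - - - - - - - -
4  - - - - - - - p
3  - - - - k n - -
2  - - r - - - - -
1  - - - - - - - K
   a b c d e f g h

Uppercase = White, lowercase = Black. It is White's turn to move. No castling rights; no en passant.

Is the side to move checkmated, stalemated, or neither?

stalemate

White to move; white king on h1.
In check: no.
King squares — g1: attacked by Nf3; g2: attacked by Rc2; h2: attacked by Rc2.
Legal moves for White: none.
Not in check and no legal moves → stalemate.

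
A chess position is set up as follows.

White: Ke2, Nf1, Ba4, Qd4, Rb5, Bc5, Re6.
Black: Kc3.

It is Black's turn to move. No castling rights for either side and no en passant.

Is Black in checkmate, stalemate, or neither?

checkmate

Black to move; black king on c3.
In check: yes, from the white queen on d4.
King squares — b2: attacked by Qd4; c2: attacked by Ba4; d2: attacked by Nf1; b3: attacked by Ba4; d3: attacked by Ke2; b4: attacked by Qd4; c4: attacked by Qd4; d4: attacked by Bc5.
Legal moves for Black: none.
In check with no legal moves → checkmate.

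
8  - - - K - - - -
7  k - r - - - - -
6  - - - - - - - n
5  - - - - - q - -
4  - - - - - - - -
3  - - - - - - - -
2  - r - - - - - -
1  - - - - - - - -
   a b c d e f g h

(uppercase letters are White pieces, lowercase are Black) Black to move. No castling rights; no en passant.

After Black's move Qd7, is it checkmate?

After Qd7: white king on d8; in check: yes, from the black queen on d7.
King squares — c7: attacked by Qd7; d7: attacked by Rc7; e7: attacked by Qd7; c8: attacked by Rc7; e8: attacked by Qd7.
White has no legal moves → checkmate.

yes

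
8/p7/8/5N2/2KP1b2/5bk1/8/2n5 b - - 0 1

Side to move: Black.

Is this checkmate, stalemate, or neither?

Black to move; black king on g3.
In check: yes, from the white knight on f5.
Legal moves for Black: Kg4, Kh3, Kh2, Kg2, Kf2.
Black is in check but has 5 legal moves → neither.

neither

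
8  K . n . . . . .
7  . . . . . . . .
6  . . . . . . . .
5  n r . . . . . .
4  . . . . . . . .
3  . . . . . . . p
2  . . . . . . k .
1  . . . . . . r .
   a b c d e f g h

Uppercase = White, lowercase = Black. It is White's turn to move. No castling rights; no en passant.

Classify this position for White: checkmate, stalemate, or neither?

White to move; white king on a8.
In check: no.
King squares — a7: attacked by Nc8; b7: attacked by Na5; b8: attacked by Rb5.
Legal moves for White: none.
Not in check and no legal moves → stalemate.

stalemate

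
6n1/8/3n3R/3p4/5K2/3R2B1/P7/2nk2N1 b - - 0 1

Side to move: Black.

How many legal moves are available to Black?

Black to move; king on d1.
In check: yes, from the white rook on d3.
Legal moves: Kc2, Nxd3+.
Count: 2.

2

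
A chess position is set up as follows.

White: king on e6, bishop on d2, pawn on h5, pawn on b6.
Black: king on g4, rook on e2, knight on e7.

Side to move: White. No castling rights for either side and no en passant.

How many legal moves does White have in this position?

5

White to move; king on e6.
In check: yes, from the black rook on e2.
Legal moves: Kf7, Kd7, Kf6, Kd6, Be3.
Count: 5.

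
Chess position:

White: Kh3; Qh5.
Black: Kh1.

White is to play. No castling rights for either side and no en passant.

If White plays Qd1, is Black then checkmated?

yes

After Qd1: black king on h1; in check: yes, from the white queen on d1.
King squares — g1: attacked by Qd1; g2: attacked by Kh3; h2: attacked by Kh3.
Black has no legal moves → checkmate.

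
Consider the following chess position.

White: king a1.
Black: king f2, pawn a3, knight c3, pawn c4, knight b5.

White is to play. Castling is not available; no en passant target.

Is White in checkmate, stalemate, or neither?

stalemate

White to move; white king on a1.
In check: no.
King squares — b1: attacked by Nc3; a2: attacked by Nc3; b2: attacked by Pa3.
Legal moves for White: none.
Not in check and no legal moves → stalemate.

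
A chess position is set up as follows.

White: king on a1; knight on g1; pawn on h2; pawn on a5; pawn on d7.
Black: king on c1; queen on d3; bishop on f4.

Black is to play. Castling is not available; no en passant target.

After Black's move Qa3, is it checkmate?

After Qa3: white king on a1; in check: yes, from the black queen on a3.
King squares — b1: attacked by Kc1; a2: attacked by Qa3; b2: attacked by Kc1.
White has no legal moves → checkmate.

yes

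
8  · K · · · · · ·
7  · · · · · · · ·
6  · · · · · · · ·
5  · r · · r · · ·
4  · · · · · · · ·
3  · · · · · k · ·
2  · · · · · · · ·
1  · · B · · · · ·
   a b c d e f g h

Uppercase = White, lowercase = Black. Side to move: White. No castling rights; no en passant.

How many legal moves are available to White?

4

White to move; king on b8.
In check: yes, from the black rook on b5.
Legal moves: Kc8, Ka8, Kc7, Ka7.
Count: 4.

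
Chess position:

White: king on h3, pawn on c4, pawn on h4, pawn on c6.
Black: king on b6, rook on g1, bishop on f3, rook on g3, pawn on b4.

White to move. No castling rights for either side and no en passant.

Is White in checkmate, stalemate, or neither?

White to move; white king on h3.
In check: yes, from the black rook on g3.
King squares — g2: attacked by Rg1; h2: available; g3: attacked by Rg1; g4: attacked by Bf3; h4: own pawn.
Legal moves for White: Kh2.
White is in check but has 1 legal move → neither.

neither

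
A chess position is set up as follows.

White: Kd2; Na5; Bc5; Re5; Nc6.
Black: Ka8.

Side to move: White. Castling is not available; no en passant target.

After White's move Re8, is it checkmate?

After Re8: black king on a8; in check: yes, from the white rook on e8.
King squares — a7: attacked by Bc5; b7: attacked by Na5; b8: attacked by Nc6.
Black has no legal moves → checkmate.

yes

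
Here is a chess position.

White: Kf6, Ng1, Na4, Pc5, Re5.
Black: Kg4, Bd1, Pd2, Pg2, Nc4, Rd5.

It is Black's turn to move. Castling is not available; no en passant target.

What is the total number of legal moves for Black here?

Black to move; king on g4.
In check: no.
Legal moves: Rd8, Rd7, Rd6+, Rxe5, Rxc5, Rd4, Rd3, Kh4, Kf4, Kg3, Nd6, Nb6, Nxe5, Na5, Ne3, Na3, Nb2, Bxa4, Bf3, Bb3, Be2, Bc2.
Count: 22.

22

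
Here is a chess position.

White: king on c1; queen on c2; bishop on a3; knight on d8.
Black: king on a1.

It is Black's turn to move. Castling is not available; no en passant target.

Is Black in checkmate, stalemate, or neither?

Black to move; black king on a1.
In check: no.
King squares — b1: attacked by Kc1; a2: attacked by Qc2; b2: attacked by Kc1.
Legal moves for Black: none.
Not in check and no legal moves → stalemate.

stalemate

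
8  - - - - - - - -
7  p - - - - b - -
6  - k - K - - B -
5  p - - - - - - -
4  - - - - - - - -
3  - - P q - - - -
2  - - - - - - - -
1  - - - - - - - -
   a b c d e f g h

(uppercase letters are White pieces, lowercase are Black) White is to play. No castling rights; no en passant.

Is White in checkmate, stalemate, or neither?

White to move; white king on d6.
In check: yes, from the black queen on d3.
King squares — c5: attacked by Kb6; d5: attacked by Qd3; e5: available; c6: attacked by Kb6; e6: attacked by Bf7; c7: attacked by Kb6; d7: attacked by Qd3; e7: available.
Legal moves for White: Ke7, Ke5, Bxd3.
White is in check but has 3 legal moves → neither.

neither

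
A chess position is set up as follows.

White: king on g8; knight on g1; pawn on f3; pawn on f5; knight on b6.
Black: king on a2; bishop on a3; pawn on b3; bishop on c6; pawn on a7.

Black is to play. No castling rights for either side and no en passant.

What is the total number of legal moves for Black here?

23

Black to move; king on a2.
In check: no.
Legal moves: Be8, Ba8, Bd7, Bb7, Bd5+, Bb5, Be4, Ba4, Bxf3, Bf8, Be7, Bd6, Bc5, Bb4, Bb2, Bc1, Kb2, Kb1, Ka1, axb6, a6, b2, a5.
Count: 23.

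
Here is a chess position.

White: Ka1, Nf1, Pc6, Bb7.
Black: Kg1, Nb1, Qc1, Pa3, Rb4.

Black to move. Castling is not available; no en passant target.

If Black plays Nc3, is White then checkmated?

yes

After Nc3: white king on a1; in check: yes, from the black queen on c1.
King squares — b1: attacked by Qc1; a2: attacked by Nc3; b2: attacked by Qc1.
White has no legal moves → checkmate.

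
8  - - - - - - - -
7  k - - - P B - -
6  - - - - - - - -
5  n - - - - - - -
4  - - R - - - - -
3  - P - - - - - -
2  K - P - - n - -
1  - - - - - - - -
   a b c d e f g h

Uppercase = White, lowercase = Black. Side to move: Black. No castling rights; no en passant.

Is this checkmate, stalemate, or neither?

neither

Black to move; black king on a7.
In check: no.
Legal moves for Black: Kb8, Ka8, Kb7, Kb6, Ka6, Nb7, Nc6, Nxc4, Nxb3, Ng4, Ne4, Nh3, Nd3, Nh1, Nd1.
Black has 15 legal moves and is not in check → neither.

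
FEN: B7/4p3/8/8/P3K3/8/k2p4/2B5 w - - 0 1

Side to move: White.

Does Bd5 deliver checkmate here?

After Bd5: black king on a2; in check: yes, from the white bishop on d5.
Black has 2 legal replies: Kb1, Ka1.
In check but a legal move exists → not checkmate.

no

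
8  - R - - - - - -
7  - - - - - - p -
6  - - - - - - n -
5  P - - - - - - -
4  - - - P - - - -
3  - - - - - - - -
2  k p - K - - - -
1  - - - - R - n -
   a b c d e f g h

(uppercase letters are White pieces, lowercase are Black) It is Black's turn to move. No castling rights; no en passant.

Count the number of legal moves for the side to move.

14

Black to move; king on a2.
In check: no.
Legal moves: Nh8, Nf8, Ne7, Ne5, Nh4, Nf4, Ka3, Nh3, Nf3+, Ne2, b1=Q, b1=R, b1=B, b1=N+.
Count: 14.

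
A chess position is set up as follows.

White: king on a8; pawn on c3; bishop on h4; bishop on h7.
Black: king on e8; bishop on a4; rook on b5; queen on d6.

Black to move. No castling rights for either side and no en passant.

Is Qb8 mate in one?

yes

After Qb8: white king on a8; in check: yes, from the black queen on b8.
King squares — a7: attacked by Qb8; b7: attacked by Rb5; b8: attacked by Rb5.
White has no legal moves → checkmate.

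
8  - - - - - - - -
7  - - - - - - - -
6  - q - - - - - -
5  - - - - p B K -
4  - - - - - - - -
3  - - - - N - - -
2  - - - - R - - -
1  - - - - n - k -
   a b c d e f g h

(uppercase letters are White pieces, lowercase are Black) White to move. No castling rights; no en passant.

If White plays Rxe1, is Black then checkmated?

no

After Rxe1: black king on g1; in check: yes, from the white rook on e1.
Black has 2 legal replies: Kh2, Kf2.
In check but a legal move exists → not checkmate.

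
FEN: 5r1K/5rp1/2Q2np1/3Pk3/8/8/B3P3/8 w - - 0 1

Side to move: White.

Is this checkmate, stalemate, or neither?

White to move; white king on h8.
In check: yes, from the black rook on f8.
King squares — g7: attacked by Rf7; h7: attacked by Nf6; g8: attacked by Nf6.
Legal moves for White: none.
In check with no legal moves → checkmate.

checkmate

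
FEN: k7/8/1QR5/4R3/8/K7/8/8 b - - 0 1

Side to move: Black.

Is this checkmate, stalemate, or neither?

Black to move; black king on a8.
In check: no.
King squares — a7: attacked by Qb6; b7: attacked by Qb6; b8: attacked by Qb6.
Legal moves for Black: none.
Not in check and no legal moves → stalemate.

stalemate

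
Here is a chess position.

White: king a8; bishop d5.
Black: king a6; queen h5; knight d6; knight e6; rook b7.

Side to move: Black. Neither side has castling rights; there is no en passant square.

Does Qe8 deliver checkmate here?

yes

After Qe8: white king on a8; in check: yes, from the black queen on e8.
King squares — a7: attacked by Ka6; b7: attacked by Ka6; b8: attacked by Rb7.
White has no legal moves → checkmate.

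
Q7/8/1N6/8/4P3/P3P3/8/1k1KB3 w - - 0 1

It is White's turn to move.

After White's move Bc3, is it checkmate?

no

After Bc3: black king on b1; in check: no.
Black is not in check, so this cannot be checkmate.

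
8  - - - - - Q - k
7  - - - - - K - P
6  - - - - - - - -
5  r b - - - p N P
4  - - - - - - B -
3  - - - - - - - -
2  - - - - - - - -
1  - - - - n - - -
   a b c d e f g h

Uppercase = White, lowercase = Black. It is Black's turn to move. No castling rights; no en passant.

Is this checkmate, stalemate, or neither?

checkmate

Black to move; black king on h8.
In check: yes, from the white queen on f8.
King squares — g7: attacked by Kf7; h7: attacked by Ng5; g8: attacked by Kf7.
Legal moves for Black: none.
In check with no legal moves → checkmate.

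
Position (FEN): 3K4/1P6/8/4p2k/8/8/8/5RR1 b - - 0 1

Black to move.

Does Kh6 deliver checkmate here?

After Kh6: white king on d8; in check: no.
White is not in check, so this cannot be checkmate.

no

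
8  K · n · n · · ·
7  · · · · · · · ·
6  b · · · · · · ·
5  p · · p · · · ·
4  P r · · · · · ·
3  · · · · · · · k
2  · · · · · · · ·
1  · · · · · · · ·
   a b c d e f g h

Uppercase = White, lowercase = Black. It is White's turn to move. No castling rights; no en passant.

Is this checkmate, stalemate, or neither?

White to move; white king on a8.
In check: no.
King squares — a7: attacked by Nc8; b7: attacked by Rb4; b8: attacked by Rb4.
Legal moves for White: none.
Not in check and no legal moves → stalemate.

stalemate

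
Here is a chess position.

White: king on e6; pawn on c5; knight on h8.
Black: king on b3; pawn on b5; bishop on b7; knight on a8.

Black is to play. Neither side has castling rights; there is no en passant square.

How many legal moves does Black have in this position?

Black to move; king on b3.
In check: no.
Legal moves: Nc7+, Nb6, Bc8+, Bc6, Ba6, Bd5+, Be4, Bf3, Bg2, Bh1, Kc4, Kb4, Ka4, Kc3, Ka3, Kc2, Kb2, Ka2, b4.
Count: 19.

19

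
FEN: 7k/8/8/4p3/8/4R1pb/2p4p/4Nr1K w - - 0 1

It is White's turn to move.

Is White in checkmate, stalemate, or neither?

checkmate

White to move; white king on h1.
In check: yes, from the black rook on f1.
King squares — g1: attacked by Rf1; g2: attacked by Bh3; h2: attacked by Pg3.
Legal moves for White: none.
In check with no legal moves → checkmate.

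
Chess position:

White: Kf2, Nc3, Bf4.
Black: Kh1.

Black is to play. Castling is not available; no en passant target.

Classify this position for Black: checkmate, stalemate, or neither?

Black to move; black king on h1.
In check: no.
King squares — g1: attacked by Kf2; g2: attacked by Kf2; h2: attacked by Bf4.
Legal moves for Black: none.
Not in check and no legal moves → stalemate.

stalemate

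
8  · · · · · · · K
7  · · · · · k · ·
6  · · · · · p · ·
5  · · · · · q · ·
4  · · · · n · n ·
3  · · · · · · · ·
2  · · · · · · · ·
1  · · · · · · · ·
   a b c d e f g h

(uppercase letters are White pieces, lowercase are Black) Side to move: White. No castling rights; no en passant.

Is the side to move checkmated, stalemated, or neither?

stalemate

White to move; white king on h8.
In check: no.
King squares — g7: attacked by Kf7; h7: attacked by Qf5; g8: attacked by Kf7.
Legal moves for White: none.
Not in check and no legal moves → stalemate.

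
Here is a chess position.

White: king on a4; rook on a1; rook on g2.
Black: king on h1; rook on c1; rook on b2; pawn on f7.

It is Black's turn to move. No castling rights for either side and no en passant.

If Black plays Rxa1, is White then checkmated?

yes

After Rxa1: white king on a4; in check: yes, from the black rook on a1.
King squares — a3: attacked by Ra1; b3: attacked by Rb2; b4: attacked by Rb2; a5: attacked by Ra1; b5: attacked by Rb2.
White has no legal moves → checkmate.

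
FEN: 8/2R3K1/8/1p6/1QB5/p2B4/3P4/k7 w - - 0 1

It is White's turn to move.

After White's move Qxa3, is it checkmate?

After Qxa3: black king on a1; in check: yes, from the white queen on a3.
King squares — b1: attacked by Bd3; a2: attacked by Qa3; b2: attacked by Qa3.
Black has no legal moves → checkmate.

yes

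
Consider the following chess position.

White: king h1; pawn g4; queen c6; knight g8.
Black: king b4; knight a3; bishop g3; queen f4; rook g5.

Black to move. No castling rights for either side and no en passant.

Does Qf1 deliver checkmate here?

yes

After Qf1: white king on h1; in check: yes, from the black queen on f1.
King squares — g1: attacked by Qf1; g2: attacked by Qf1; h2: attacked by Bg3.
White has no legal moves → checkmate.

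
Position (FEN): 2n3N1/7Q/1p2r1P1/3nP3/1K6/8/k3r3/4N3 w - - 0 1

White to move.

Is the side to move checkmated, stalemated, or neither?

neither

White to move; white king on b4.
In check: yes, from the black knight on d5.
King squares — a3: attacked by Ka2; b3: attacked by Ka2; c3: attacked by Nd5; a4: available; c4: available; a5: attacked by Pb6; b5: available; c5: attacked by Pb6.
Legal moves for White: Kb5, Kc4, Ka4.
White is in check but has 3 legal moves → neither.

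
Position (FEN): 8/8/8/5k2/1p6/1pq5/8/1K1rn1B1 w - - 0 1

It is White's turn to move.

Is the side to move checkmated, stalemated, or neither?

checkmate

White to move; white king on b1.
In check: yes, from the black rook on d1.
King squares — a1: attacked by Rd1; c1: attacked by Rd1; a2: attacked by Pb3; b2: attacked by Qc3; c2: attacked by Ne1.
Legal moves for White: none.
In check with no legal moves → checkmate.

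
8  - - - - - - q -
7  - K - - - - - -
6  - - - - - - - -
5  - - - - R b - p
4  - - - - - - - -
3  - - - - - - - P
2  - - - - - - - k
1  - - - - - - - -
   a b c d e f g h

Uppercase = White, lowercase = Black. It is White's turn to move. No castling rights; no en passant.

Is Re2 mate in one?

After Re2: black king on h2; in check: yes, from the white rook on e2.
Black has 5 legal replies: Kxh3, Kg3, Kh1, Kg1, Qg2+.
In check but a legal move exists → not checkmate.

no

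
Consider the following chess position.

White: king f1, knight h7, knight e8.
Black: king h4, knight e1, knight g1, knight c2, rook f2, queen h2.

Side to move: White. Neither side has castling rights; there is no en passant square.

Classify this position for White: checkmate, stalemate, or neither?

White to move; white king on f1.
In check: yes, from the black rook on f2.
King squares — e1: attacked by Nc2; g1: attacked by Qh2; e2: attacked by Ng1; f2: attacked by Qh2; g2: attacked by Ne1.
Legal moves for White: none.
In check with no legal moves → checkmate.

checkmate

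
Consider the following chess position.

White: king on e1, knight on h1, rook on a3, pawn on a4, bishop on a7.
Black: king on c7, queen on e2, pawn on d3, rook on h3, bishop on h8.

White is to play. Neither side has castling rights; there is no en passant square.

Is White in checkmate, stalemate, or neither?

White to move; white king on e1.
In check: yes, from the black queen on e2.
King squares — d1: attacked by Qe2; f1: attacked by Qe2; d2: attacked by Qe2; e2: attacked by Pd3; f2: attacked by Qe2.
Legal moves for White: none.
In check with no legal moves → checkmate.

checkmate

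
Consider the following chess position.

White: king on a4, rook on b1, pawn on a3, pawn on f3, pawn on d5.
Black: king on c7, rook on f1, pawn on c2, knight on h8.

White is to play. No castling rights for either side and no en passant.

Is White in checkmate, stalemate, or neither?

White to move; white king on a4.
In check: no.
Legal moves for White: Kb5, Ka5, Kb4, Kb3, Rb8, Rb7+, Rb6, Rb5, Rb4, Rb3, Rb2, Rxf1, Re1, Rd1, Rc1, Ra1, d6+, f4.
White has 18 legal moves and is not in check → neither.

neither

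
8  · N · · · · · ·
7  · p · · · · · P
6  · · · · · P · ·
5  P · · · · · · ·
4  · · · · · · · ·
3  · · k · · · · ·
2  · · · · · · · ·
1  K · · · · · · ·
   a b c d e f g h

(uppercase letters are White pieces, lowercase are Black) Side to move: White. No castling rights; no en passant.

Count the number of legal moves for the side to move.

11

White to move; king on a1.
In check: no.
Legal moves: Nd7, Nc6, Na6, Ka2, Kb1, h8=Q, h8=R, h8=B, h8=N, f7, a6.
Count: 11.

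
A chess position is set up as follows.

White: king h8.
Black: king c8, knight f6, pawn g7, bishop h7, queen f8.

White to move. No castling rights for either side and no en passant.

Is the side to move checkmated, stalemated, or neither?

White to move; white king on h8.
In check: yes, from the black queen on f8.
King squares — g7: attacked by Qf8; h7: attacked by Nf6; g8: attacked by Nf6.
Legal moves for White: none.
In check with no legal moves → checkmate.

checkmate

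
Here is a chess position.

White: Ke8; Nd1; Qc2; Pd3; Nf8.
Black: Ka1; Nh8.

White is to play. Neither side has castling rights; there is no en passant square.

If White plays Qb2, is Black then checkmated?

After Qb2: black king on a1; in check: yes, from the white queen on b2.
King squares — b1: attacked by Qb2; a2: attacked by Qb2; b2: attacked by Nd1.
Black has no legal moves → checkmate.

yes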